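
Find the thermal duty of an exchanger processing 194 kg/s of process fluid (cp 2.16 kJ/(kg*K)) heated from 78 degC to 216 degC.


Q = m_dot * cp * delta_T
delta_T = 216 - 78 = 138 K
Q = 194 * 2.16 * 138
= 419.04 * 138
= 57827.52 kW

57827.52 kW


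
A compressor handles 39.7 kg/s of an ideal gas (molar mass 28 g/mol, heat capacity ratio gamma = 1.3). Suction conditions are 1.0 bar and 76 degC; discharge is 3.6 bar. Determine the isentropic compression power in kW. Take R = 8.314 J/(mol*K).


Isentropic work: W = m*(gamma/(gamma-1))*(R*T1/MW)*((P2/P1)^((gamma-1)/gamma) - 1)
T1 = 76 + 273.15 = 349.15 K
Pressure ratio = 3.6 / 1.0 = 3.6
Exponent = (1.3 - 1)/1.3 = 0.230769
(P2/P1)^exp - 1 = 3.6^0.230769 - 1 = 0.343932
W = 39.7 * 1.3 / 0.3 * 8.314 * 349.15 / 28 * 0.343932 = 6134

6134 kW


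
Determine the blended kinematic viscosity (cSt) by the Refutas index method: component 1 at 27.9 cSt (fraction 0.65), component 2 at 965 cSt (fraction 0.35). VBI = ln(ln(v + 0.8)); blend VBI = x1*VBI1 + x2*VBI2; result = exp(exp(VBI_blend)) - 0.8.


Refutas method: VBN_i = 14.534*ln(ln(visc_i + 0.8)) + 10.975, blended linearly by mass fraction; since VBN is linear in VBI_i = ln(ln(visc_i + 0.8)) and the fractions sum to 1, blend VBI directly: visc = exp(exp(VBI_blend)) - 0.8
VBI_1 = ln(ln(27.9 + 0.8)) = 1.21102
VBI_2 = ln(ln(965 + 0.8)) = 1.92759
VBI_blend = 0.65 * 1.21102 + 0.35 * 1.92759 = 1.46182
visc_blend = exp(exp(1.46182)) - 0.8 = 73.92

73.92 cSt


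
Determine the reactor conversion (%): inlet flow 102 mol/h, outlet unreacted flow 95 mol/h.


X = (F_in - F_out) / F_in * 100
Moles reacted = 102 - 95 = 7
X = 7 / 102 * 100
= 0.06863 * 100
= 6.863 %

6.863 %


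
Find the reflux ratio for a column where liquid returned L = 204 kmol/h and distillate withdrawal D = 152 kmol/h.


Reflux ratio definition: R = L / D (liquid returned / distillate withdrawn)
L = 204 kmol/h, D = 152 kmol/h
R = 204 / 152 = 1.342

1.342


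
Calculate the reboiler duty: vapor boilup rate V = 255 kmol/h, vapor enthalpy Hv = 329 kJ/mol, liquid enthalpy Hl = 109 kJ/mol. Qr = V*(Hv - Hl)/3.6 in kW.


Qr = 255 * (329 - 109) / 3.6 = 255 * 220 / 3.6 = 15580

15580 kW


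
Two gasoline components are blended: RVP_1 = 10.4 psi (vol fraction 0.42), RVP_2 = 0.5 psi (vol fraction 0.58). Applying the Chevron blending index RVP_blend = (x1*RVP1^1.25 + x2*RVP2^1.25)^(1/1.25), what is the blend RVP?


Chevron index: RVP_blend = (sum xi*RVPi^1.25)^(1/1.25)
RVP^1.25 terms: 0.42 * 10.4^1.25 + 0.58 * 0.5^1.25 = 8.08792
RVP_blend = 8.08792^(1/1.25) = 5.324

5.324 psi


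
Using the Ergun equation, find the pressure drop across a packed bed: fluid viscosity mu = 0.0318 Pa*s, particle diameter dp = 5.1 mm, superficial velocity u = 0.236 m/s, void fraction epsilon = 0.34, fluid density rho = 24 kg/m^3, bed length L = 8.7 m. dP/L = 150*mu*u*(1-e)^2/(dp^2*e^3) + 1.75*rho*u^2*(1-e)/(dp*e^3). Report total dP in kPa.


dp = 5.1 mm = 0.0051 m
Viscous term = 150*0.0318*0.236*(1-0.34)^2 / (0.0051^2*0.34^3) = 479668
Inertial term = 1.75*24*0.236^2*(1-0.34) / (0.0051*0.34^3) = 7702.12
dP/L = 479668 + 7702.12 = 487370 Pa/m
dP = 487370 * 8.7 / 1000 = 4240 kPa

4240 kPa


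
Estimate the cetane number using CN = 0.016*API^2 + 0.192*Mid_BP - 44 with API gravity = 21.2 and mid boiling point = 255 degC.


CN = 0.016 * 21.2^2 + 0.192 * 255 - 44
CN = 7.19104 + 48.96 - 44 = 12.15104

12.15104


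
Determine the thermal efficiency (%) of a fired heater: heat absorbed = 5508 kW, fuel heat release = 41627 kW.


Furnace efficiency = Q_absorbed / Q_fuel * 100
= 5508 / 41627 * 100 = 13.23

13.23 %


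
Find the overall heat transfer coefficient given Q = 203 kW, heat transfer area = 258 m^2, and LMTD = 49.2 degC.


From Q = U*A*LMTD, U = Q / (A * LMTD)
U = 203 / (258 * 49.2) = 203 / 12693.6 = 0.01599

0.01599 kW/(m^2*K)


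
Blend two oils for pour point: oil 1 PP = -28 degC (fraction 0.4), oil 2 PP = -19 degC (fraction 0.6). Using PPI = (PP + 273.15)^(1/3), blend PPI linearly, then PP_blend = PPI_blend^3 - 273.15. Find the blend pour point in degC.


PPI_1 = (-28 + 273.15)^(1/3) = 6.258601
PPI_2 = (-19 + 273.15)^(1/3) = 6.334272
PPI_blend = 0.4 * 6.258601 + 0.6 * 6.334272 = 6.304004
PP_blend = 6.304004^3 - 273.15 = 250.5241 - 273.15 = -22.63

-22.63 degC


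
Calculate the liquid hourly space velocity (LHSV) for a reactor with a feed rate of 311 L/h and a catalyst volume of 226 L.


LHSV = volumetric feed rate / catalyst volume
= 311 L/h / 226 L
= 1.376 h^-1

1.376 h^-1


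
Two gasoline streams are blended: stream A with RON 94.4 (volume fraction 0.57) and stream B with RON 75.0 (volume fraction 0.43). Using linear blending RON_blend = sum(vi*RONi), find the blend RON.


Linear blending: RON_blend = sum(vi * RONi)
Contribution 1: 0.57 * 94.4 = 53.808
Contribution 2: 0.43 * 75.0 = 32.25
RON_blend = 53.808 + 32.25 = 86.058

86.058


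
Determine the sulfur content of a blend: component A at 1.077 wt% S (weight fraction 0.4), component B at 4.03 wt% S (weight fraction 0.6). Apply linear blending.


Linear sulfur blending: S_blend = x1*S1 + x2*S2
Contribution 1: 0.4 * 1.077 = 0.4308 wt%
Contribution 2: 0.6 * 4.03 = 2.418 wt%
S_blend = 0.4308 + 2.418 = 2.8488

2.8488 wt%


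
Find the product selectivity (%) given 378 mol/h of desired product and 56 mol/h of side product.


Selectivity = desired / (desired + undesired) * 100
Total products = 378 + 56 = 434 mol/h
S = 378 / 434 * 100
= 0.8710 * 100
= 87.10 %

87.10 %


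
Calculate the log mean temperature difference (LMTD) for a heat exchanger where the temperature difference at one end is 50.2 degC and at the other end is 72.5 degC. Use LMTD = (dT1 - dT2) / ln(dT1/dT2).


LMTD = (dT1 - dT2) / ln(dT1/dT2)
= (50.2 - 72.5) / ln(50.2 / 72.5) = -22.3 / -0.367572 = 60.67

60.67 degC


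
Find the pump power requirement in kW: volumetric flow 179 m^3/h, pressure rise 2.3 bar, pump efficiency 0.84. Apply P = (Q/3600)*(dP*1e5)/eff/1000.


Q = 179 / 3600 = 0.0497222 m^3/s
P = 0.0497222 * (2.3 * 1e5) / 0.84 / 1000 = 13.61

13.61 kW


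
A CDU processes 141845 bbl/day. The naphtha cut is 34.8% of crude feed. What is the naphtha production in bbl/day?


Crude throughput = 141845 bbl/day
Fraction yield = 34.8%
yield = throughput * fraction / 100
yield = 141845 * 34.8 / 100 = 49362.06

49362.06 bbl/day


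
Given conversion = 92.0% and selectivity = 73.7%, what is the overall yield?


Overall yield = conversion (%) * selectivity (%) / 100
Conversion = 92.0%, Selectivity = 73.7%
Y = 92.0 * 73.7 / 100
= 67.804 %

67.804 %


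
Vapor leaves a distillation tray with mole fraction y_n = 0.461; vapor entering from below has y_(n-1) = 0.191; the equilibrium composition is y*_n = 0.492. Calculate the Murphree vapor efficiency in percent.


Murphree vapor efficiency: EMV = (y_n - y_(n-1)) / (y*_n - y_(n-1)) * 100
EMV = (0.461 - 0.191) / (0.492 - 0.191) * 100 = 0.27 / 0.301 * 100 = 89.70

89.70 %


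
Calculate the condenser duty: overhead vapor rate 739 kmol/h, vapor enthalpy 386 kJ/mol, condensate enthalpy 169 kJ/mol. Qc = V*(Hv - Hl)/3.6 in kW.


Qc = 739 * (386 - 169) / 3.6 = 739 * 217 / 3.6 = 44550

44550 kW


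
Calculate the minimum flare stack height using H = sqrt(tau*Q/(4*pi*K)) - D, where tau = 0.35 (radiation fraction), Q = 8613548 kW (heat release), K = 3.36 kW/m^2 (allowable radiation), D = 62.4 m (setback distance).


tau*Q/(4*pi*K) = 0.35 * 8613548 / (4 * pi * 3.36) = 71400.5
sqrt(71400.5) = 267.209
H = 267.209 - 62.4 = 204.8

204.8 m


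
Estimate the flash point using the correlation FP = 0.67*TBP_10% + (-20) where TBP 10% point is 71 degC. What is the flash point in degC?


FP = 0.67 * 71 + (-20) = 27.57

27.57 degC


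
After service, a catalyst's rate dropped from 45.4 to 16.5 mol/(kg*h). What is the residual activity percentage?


Activity (%) = (rate_used / rate_fresh) * 100
rate_used = 16.5, rate_fresh = 45.4
= (16.5 / 45.4) * 100
= 0.3634 * 100 = 36.34

36.34 %


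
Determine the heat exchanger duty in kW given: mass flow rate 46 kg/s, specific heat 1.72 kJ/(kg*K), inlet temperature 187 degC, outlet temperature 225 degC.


Q = m_dot * cp * delta_T
delta_T = 225 - 187 = 38 K
Q = 46 * 1.72 * 38
= 79.12 * 38
= 3006.56 kW

3006.56 kW


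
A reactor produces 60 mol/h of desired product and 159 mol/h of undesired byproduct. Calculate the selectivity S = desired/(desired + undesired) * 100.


Selectivity = desired / (desired + undesired) * 100
Total products = 60 + 159 = 219 mol/h
S = 60 / 219 * 100
= 0.2740 * 100
= 27.40 %

27.40 %


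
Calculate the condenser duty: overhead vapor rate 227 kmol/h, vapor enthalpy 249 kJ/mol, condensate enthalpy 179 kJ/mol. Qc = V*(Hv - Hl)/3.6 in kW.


Qc = 227 * (249 - 179) / 3.6 = 227 * 70 / 3.6 = 4414

4414 kW


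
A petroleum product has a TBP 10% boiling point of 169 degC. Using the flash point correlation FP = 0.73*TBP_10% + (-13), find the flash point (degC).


FP = 0.73 * 169 + (-13) = 110.37

110.37 degC


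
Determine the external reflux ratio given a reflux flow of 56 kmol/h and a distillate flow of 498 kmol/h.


Reflux ratio definition: R = L / D (liquid returned / distillate withdrawn)
L = 56 kmol/h, D = 498 kmol/h
R = 56 / 498 = 0.1124

0.1124


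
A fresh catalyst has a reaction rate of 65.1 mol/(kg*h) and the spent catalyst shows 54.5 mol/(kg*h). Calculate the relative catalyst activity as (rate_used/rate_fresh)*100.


Activity (%) = (rate_used / rate_fresh) * 100
rate_used = 54.5, rate_fresh = 65.1
= (54.5 / 65.1) * 100
= 0.8372 * 100 = 83.72

83.72 %


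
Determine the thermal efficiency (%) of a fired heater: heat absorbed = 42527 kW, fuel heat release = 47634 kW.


Furnace efficiency = Q_absorbed / Q_fuel * 100
= 42527 / 47634 * 100 = 89.28

89.28 %


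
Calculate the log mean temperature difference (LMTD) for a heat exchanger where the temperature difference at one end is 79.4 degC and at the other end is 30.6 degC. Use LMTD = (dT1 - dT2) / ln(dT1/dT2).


LMTD = (dT1 - dT2) / ln(dT1/dT2)
= (79.4 - 30.6) / ln(79.4 / 30.6) = 48.8 / 0.953498 = 51.18

51.18 degC


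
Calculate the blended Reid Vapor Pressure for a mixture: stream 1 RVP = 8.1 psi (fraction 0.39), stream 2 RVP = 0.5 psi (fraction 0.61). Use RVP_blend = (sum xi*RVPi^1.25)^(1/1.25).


Chevron index: RVP_blend = (sum xi*RVPi^1.25)^(1/1.25)
RVP^1.25 terms: 0.39 * 8.1^1.25 + 0.61 * 0.5^1.25 = 5.58578
RVP_blend = 5.58578^(1/1.25) = 3.960

3.960 psi


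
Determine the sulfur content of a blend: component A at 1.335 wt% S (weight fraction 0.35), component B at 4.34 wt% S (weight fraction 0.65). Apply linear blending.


Linear sulfur blending: S_blend = x1*S1 + x2*S2
Contribution 1: 0.35 * 1.335 = 0.46725 wt%
Contribution 2: 0.65 * 4.34 = 2.821 wt%
S_blend = 0.46725 + 2.821 = 3.28825

3.28825 wt%


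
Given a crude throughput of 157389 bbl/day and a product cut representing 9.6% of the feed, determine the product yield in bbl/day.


Crude throughput = 157389 bbl/day
Fraction yield = 9.6%
yield = throughput * fraction / 100
yield = 157389 * 9.6 / 100 = 15109.344

15109.344 bbl/day


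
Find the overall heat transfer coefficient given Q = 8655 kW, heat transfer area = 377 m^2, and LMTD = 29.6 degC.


From Q = U*A*LMTD, U = Q / (A * LMTD)
U = 8655 / (377 * 29.6) = 8655 / 11159.2 = 0.7756

0.7756 kW/(m^2*K)


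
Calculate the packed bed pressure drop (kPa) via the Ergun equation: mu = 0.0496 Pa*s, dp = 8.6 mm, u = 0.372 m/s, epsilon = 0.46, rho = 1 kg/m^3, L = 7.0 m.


dp = 8.6 mm = 0.0086 m
Viscous term = 150*0.0496*0.372*(1-0.46)^2 / (0.0086^2*0.46^3) = 112107
Inertial term = 1.75*1*0.372^2*(1-0.46) / (0.0086*0.46^3) = 156.223
dP/L = 112107 + 156.223 = 112263 Pa/m
dP = 112263 * 7.0 / 1000 = 785.8 kPa

785.8 kPa


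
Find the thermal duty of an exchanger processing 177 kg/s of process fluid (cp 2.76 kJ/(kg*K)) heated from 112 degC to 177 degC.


Q = m_dot * cp * delta_T
delta_T = 177 - 112 = 65 K
Q = 177 * 2.76 * 65
= 488.52 * 65
= 31753.8 kW

31753.8 kW


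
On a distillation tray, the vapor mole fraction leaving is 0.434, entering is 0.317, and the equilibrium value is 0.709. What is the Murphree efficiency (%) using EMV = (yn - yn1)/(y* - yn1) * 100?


Murphree vapor efficiency: EMV = (y_n - y_(n-1)) / (y*_n - y_(n-1)) * 100
EMV = (0.434 - 0.317) / (0.709 - 0.317) * 100 = 0.117 / 0.392 * 100 = 29.85

29.85 %


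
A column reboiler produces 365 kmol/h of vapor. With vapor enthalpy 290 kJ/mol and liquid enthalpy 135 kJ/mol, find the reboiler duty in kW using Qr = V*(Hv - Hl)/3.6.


Qr = 365 * (290 - 135) / 3.6 = 365 * 155 / 3.6 = 15720

15720 kW


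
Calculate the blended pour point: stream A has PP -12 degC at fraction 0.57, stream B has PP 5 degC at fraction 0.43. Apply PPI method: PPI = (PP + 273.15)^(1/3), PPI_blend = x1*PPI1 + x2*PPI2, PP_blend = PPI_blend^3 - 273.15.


PPI_1 = (-12 + 273.15)^(1/3) = 6.391901
PPI_2 = (5 + 273.15)^(1/3) = 6.527693
PPI_blend = 0.57 * 6.391901 + 0.43 * 6.527693 = 6.450292
PP_blend = 6.450292^3 - 273.15 = 268.3726 - 273.15 = -4.78

-4.78 degC


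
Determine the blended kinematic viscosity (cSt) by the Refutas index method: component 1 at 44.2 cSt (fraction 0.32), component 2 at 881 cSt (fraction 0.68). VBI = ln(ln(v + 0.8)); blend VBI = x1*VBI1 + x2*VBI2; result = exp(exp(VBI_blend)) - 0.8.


Refutas method: VBN_i = 14.534*ln(ln(visc_i + 0.8)) + 10.975, blended linearly by mass fraction; since VBN is linear in VBI_i = ln(ln(visc_i + 0.8)) and the fractions sum to 1, blend VBI directly: visc = exp(exp(VBI_blend)) - 0.8
VBI_1 = ln(ln(44.2 + 0.8)) = 1.33675
VBI_2 = ln(ln(881 + 0.8)) = 1.91427
VBI_blend = 0.32 * 1.33675 + 0.68 * 1.91427 = 1.72946
visc_blend = exp(exp(1.72946)) - 0.8 = 280.0

280.0 cSt


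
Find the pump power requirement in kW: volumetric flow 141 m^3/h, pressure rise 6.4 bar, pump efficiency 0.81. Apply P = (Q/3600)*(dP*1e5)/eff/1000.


Q = 141 / 3600 = 0.0391667 m^3/s
P = 0.0391667 * (6.4 * 1e5) / 0.81 / 1000 = 30.95

30.95 kW


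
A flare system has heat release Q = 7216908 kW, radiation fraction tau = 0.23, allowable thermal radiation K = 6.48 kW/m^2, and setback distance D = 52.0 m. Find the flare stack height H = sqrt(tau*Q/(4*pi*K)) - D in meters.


tau*Q/(4*pi*K) = 0.23 * 7216908 / (4 * pi * 6.48) = 20384.2
sqrt(20384.2) = 142.773
H = 142.773 - 52.0 = 90.77

90.77 m


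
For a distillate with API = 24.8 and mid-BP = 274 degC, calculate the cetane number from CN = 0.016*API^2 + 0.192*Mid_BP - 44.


CN = 0.016 * 24.8^2 + 0.192 * 274 - 44
CN = 9.84064 + 52.608 - 44 = 18.44864

18.44864


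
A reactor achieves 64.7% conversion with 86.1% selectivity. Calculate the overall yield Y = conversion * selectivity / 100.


Overall yield = conversion (%) * selectivity (%) / 100
Conversion = 64.7%, Selectivity = 86.1%
Y = 64.7 * 86.1 / 100
= 55.7067 %

55.7067 %


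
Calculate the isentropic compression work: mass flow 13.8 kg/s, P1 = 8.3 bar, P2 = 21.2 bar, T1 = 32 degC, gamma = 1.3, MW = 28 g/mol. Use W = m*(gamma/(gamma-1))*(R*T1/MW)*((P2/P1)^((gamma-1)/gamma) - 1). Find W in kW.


Isentropic work: W = m*(gamma/(gamma-1))*(R*T1/MW)*((P2/P1)^((gamma-1)/gamma) - 1)
T1 = 32 + 273.15 = 305.15 K
Pressure ratio = 21.2 / 8.3 = 2.55422
Exponent = (1.3 - 1)/1.3 = 0.230769
(P2/P1)^exp - 1 = 2.55422^0.230769 - 1 = 0.241603
W = 13.8 * 1.3 / 0.3 * 8.314 * 305.15 / 28 * 0.241603 = 1309

1309 kW


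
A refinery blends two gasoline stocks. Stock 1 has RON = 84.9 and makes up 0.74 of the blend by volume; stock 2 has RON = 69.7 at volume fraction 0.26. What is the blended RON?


Linear blending: RON_blend = sum(vi * RONi)
Contribution 1: 0.74 * 84.9 = 62.826
Contribution 2: 0.26 * 69.7 = 18.122
RON_blend = 62.826 + 18.122 = 80.948

80.948


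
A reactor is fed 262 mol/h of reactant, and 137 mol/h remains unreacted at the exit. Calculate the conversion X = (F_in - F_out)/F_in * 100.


X = (F_in - F_out) / F_in * 100
Moles reacted = 262 - 137 = 125
X = 125 / 262 * 100
= 0.4771 * 100
= 47.71 %

47.71 %


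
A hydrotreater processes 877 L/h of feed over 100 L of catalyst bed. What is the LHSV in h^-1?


LHSV = volumetric feed rate / catalyst volume
= 877 L/h / 100 L
= 8.770 h^-1

8.770 h^-1


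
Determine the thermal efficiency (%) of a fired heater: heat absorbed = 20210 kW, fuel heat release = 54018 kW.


Furnace efficiency = Q_absorbed / Q_fuel * 100
= 20210 / 54018 * 100 = 37.41

37.41 %


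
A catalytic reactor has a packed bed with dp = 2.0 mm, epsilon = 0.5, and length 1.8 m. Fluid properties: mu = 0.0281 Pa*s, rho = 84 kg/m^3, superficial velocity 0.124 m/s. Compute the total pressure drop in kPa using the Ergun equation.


dp = 2.0 mm = 0.002 m
Viscous term = 150*0.0281*0.124*(1-0.5)^2 / (0.002^2*0.5^3) = 261330
Inertial term = 1.75*84*0.124^2*(1-0.5) / (0.002*0.5^3) = 4520.54
dP/L = 261330 + 4520.54 = 265851 Pa/m
dP = 265851 * 1.8 / 1000 = 478.5 kPa

478.5 kPa


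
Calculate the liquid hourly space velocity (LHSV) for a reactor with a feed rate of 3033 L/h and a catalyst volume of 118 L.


LHSV = volumetric feed rate / catalyst volume
= 3033 L/h / 118 L
= 25.70 h^-1

25.70 h^-1


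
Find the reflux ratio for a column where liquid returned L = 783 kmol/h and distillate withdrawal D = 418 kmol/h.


Reflux ratio definition: R = L / D (liquid returned / distillate withdrawn)
L = 783 kmol/h, D = 418 kmol/h
R = 783 / 418 = 1.873

1.873


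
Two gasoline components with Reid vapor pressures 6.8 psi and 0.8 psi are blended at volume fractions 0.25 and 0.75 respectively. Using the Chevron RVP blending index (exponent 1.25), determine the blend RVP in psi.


Chevron index: RVP_blend = (sum xi*RVPi^1.25)^(1/1.25)
RVP^1.25 terms: 0.25 * 6.8^1.25 + 0.75 * 0.8^1.25 = 3.31266
RVP_blend = 3.31266^(1/1.25) = 2.607

2.607 psi


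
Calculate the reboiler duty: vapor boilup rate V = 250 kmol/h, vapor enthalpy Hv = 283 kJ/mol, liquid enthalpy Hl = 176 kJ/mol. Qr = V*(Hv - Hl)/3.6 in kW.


Qr = 250 * (283 - 176) / 3.6 = 250 * 107 / 3.6 = 7431

7431 kW


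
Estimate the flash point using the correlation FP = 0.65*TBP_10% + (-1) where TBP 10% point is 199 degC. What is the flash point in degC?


FP = 0.65 * 199 + (-1) = 128.35

128.35 degC


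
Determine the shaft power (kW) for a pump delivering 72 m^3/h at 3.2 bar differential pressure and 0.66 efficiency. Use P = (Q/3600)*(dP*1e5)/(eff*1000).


Q = 72 / 3600 = 0.02 m^3/s
P = 0.02 * (3.2 * 1e5) / 0.66 / 1000 = 9.697

9.697 kW


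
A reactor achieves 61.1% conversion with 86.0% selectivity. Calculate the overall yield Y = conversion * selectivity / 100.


Overall yield = conversion (%) * selectivity (%) / 100
Conversion = 61.1%, Selectivity = 86.0%
Y = 61.1 * 86.0 / 100
= 52.546 %

52.546 %


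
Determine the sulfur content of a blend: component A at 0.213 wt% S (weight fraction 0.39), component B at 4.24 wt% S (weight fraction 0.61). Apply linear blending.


Linear sulfur blending: S_blend = x1*S1 + x2*S2
Contribution 1: 0.39 * 0.213 = 0.08307 wt%
Contribution 2: 0.61 * 4.24 = 2.5864 wt%
S_blend = 0.08307 + 2.5864 = 2.66947

2.66947 wt%


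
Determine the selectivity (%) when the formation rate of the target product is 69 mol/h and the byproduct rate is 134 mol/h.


Selectivity = desired / (desired + undesired) * 100
Total products = 69 + 134 = 203 mol/h
S = 69 / 203 * 100
= 0.3399 * 100
= 33.99 %

33.99 %


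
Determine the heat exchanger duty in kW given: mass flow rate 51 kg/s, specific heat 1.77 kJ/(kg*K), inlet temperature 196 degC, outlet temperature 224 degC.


Q = m_dot * cp * delta_T
delta_T = 224 - 196 = 28 K
Q = 51 * 1.77 * 28
= 90.27 * 28
= 2527.56 kW

2527.56 kW


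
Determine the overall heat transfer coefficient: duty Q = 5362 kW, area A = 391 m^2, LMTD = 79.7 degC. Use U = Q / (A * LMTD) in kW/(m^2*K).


From Q = U*A*LMTD, U = Q / (A * LMTD)
U = 5362 / (391 * 79.7) = 5362 / 31162.7 = 0.1721

0.1721 kW/(m^2*K)


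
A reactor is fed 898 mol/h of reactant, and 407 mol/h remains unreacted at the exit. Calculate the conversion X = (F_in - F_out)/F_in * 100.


X = (F_in - F_out) / F_in * 100
Moles reacted = 898 - 407 = 491
X = 491 / 898 * 100
= 0.5468 * 100
= 54.68 %

54.68 %


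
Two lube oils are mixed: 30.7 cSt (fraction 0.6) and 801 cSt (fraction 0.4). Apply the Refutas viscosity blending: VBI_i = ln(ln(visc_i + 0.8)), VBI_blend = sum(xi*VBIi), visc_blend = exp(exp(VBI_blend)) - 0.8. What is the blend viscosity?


Refutas method: VBN_i = 14.534*ln(ln(visc_i + 0.8)) + 10.975, blended linearly by mass fraction; since VBN is linear in VBI_i = ln(ln(visc_i + 0.8)) and the fractions sum to 1, blend VBI directly: visc = exp(exp(VBI_blend)) - 0.8
VBI_1 = ln(ln(30.7 + 0.8)) = 1.23837
VBI_2 = ln(ln(801 + 0.8)) = 1.90014
VBI_blend = 0.6 * 1.23837 + 0.4 * 1.90014 = 1.50308
visc_blend = exp(exp(1.50308)) - 0.8 = 88.81

88.81 cSt


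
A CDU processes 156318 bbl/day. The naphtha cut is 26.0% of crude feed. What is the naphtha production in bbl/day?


Crude throughput = 156318 bbl/day
Fraction yield = 26.0%
yield = throughput * fraction / 100
yield = 156318 * 26.0 / 100 = 40642.68

40642.68 bbl/day


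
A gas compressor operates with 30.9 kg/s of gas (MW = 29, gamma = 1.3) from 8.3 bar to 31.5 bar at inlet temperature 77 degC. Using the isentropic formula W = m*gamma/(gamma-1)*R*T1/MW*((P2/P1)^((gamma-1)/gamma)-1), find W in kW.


Isentropic work: W = m*(gamma/(gamma-1))*(R*T1/MW)*((P2/P1)^((gamma-1)/gamma) - 1)
T1 = 77 + 273.15 = 350.15 K
Pressure ratio = 31.5 / 8.3 = 3.79518
Exponent = (1.3 - 1)/1.3 = 0.230769
(P2/P1)^exp - 1 = 3.79518^0.230769 - 1 = 0.360407
W = 30.9 * 1.3 / 0.3 * 8.314 * 350.15 / 29 * 0.360407 = 4844

4844 kW


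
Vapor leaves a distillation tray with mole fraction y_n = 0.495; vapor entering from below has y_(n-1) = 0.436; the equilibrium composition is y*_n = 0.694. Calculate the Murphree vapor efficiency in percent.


Murphree vapor efficiency: EMV = (y_n - y_(n-1)) / (y*_n - y_(n-1)) * 100
EMV = (0.495 - 0.436) / (0.694 - 0.436) * 100 = 0.059 / 0.258 * 100 = 22.87

22.87 %


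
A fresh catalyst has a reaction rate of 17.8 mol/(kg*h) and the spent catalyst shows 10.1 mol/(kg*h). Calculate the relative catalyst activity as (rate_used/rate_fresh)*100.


Activity (%) = (rate_used / rate_fresh) * 100
rate_used = 10.1, rate_fresh = 17.8
= (10.1 / 17.8) * 100
= 0.5674 * 100 = 56.74

56.74 %


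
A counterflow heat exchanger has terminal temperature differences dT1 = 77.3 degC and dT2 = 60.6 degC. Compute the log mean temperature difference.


LMTD = (dT1 - dT2) / ln(dT1/dT2)
= (77.3 - 60.6) / ln(77.3 / 60.6) = 16.7 / 0.243399 = 68.61

68.61 degC


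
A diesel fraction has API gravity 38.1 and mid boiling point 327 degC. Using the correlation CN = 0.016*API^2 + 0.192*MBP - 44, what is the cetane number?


CN = 0.016 * 38.1^2 + 0.192 * 327 - 44
CN = 23.22576 + 62.784 - 44 = 42.00976

42.00976


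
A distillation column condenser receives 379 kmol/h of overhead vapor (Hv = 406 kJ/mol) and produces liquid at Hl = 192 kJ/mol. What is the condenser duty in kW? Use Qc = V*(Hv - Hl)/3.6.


Qc = 379 * (406 - 192) / 3.6 = 379 * 214 / 3.6 = 22530

22530 kW


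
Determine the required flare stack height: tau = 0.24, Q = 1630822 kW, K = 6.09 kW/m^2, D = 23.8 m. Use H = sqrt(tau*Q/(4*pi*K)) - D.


tau*Q/(4*pi*K) = 0.24 * 1630822 / (4 * pi * 6.09) = 5114.35
sqrt(5114.35) = 71.5147
H = 71.5147 - 23.8 = 47.71

47.71 m


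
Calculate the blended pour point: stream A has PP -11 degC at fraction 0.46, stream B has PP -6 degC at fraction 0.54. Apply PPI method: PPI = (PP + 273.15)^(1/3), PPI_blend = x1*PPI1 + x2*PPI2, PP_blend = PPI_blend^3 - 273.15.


PPI_1 = (-11 + 273.15)^(1/3) = 6.400049
PPI_2 = (-6 + 273.15)^(1/3) = 6.440482
PPI_blend = 0.46 * 6.400049 + 0.54 * 6.440482 = 6.421883
PP_blend = 6.421883^3 - 273.15 = 264.8422 - 273.15 = -8.31

-8.31 degC


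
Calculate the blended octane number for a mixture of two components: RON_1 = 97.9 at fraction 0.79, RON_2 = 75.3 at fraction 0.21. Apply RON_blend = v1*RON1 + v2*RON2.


Linear blending: RON_blend = sum(vi * RONi)
Contribution 1: 0.79 * 97.9 = 77.341
Contribution 2: 0.21 * 75.3 = 15.813
RON_blend = 77.341 + 15.813 = 93.154

93.154


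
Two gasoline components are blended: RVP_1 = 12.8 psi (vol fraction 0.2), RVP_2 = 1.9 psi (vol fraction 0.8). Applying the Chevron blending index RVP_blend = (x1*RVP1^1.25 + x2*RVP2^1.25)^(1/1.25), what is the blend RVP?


Chevron index: RVP_blend = (sum xi*RVPi^1.25)^(1/1.25)
RVP^1.25 terms: 0.2 * 12.8^1.25 + 0.8 * 1.9^1.25 = 6.62676
RVP_blend = 6.62676^(1/1.25) = 4.540

4.540 psi


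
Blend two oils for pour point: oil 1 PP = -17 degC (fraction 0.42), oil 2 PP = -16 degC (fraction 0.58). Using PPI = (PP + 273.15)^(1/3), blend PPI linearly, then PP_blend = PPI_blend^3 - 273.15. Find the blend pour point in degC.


PPI_1 = (-17 + 273.15)^(1/3) = 6.350844
PPI_2 = (-16 + 273.15)^(1/3) = 6.359098
PPI_blend = 0.42 * 6.350844 + 0.58 * 6.359098 = 6.355631
PP_blend = 6.355631^3 - 273.15 = 256.7296 - 273.15 = -16.42

-16.42 degC


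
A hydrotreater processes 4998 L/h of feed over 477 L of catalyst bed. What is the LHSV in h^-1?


LHSV = volumetric feed rate / catalyst volume
= 4998 L/h / 477 L
= 10.48 h^-1

10.48 h^-1


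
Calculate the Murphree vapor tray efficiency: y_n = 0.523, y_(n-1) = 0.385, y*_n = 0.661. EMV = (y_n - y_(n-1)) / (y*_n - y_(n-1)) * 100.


Murphree vapor efficiency: EMV = (y_n - y_(n-1)) / (y*_n - y_(n-1)) * 100
EMV = (0.523 - 0.385) / (0.661 - 0.385) * 100 = 0.138 / 0.276 * 100 = 50.00

50.00 %


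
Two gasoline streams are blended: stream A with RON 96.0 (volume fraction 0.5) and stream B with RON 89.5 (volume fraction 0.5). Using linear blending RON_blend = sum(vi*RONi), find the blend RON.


Linear blending: RON_blend = sum(vi * RONi)
Contribution 1: 0.5 * 96.0 = 48
Contribution 2: 0.5 * 89.5 = 44.75
RON_blend = 48 + 44.75 = 92.75

92.75


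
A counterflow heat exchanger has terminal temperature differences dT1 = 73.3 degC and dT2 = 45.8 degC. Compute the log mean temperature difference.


LMTD = (dT1 - dT2) / ln(dT1/dT2)
= (73.3 - 45.8) / ln(73.3 / 45.8) = 27.5 / 0.470277 = 58.48

58.48 degC


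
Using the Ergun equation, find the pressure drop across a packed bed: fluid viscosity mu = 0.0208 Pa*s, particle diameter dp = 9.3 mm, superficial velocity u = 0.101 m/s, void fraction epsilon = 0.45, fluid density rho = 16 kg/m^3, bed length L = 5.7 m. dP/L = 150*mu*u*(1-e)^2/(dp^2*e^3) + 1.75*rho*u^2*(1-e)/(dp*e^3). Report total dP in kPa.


dp = 9.3 mm = 0.0093 m
Viscous term = 150*0.0208*0.101*(1-0.45)^2 / (0.0093^2*0.45^3) = 12094.8
Inertial term = 1.75*16*0.101^2*(1-0.45) / (0.0093*0.45^3) = 185.372
dP/L = 12094.8 + 185.372 = 12280.2 Pa/m
dP = 12280.2 * 5.7 / 1000 = 70.00 kPa

70.00 kPa


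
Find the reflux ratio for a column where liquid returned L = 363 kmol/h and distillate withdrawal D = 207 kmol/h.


Reflux ratio definition: R = L / D (liquid returned / distillate withdrawn)
L = 363 kmol/h, D = 207 kmol/h
R = 363 / 207 = 1.754

1.754


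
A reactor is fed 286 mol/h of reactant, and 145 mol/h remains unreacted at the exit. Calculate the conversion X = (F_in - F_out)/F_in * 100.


X = (F_in - F_out) / F_in * 100
Moles reacted = 286 - 145 = 141
X = 141 / 286 * 100
= 0.4930 * 100
= 49.30 %

49.30 %


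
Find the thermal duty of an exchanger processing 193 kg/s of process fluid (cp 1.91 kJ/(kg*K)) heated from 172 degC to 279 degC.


Q = m_dot * cp * delta_T
delta_T = 279 - 172 = 107 K
Q = 193 * 1.91 * 107
= 368.63 * 107
= 39443.41 kW

39443.41 kW


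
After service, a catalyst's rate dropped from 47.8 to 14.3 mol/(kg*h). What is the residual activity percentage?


Activity (%) = (rate_used / rate_fresh) * 100
rate_used = 14.3, rate_fresh = 47.8
= (14.3 / 47.8) * 100
= 0.2992 * 100 = 29.92

29.92 %


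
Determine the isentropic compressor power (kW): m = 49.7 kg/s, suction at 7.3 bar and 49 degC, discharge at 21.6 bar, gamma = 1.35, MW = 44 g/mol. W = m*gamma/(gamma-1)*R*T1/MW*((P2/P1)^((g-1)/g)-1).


Isentropic work: W = m*(gamma/(gamma-1))*(R*T1/MW)*((P2/P1)^((gamma-1)/gamma) - 1)
T1 = 49 + 273.15 = 322.15 K
Pressure ratio = 21.6 / 7.3 = 2.9589
Exponent = (1.35 - 1)/1.35 = 0.259259
(P2/P1)^exp - 1 = 2.9589^0.259259 - 1 = 0.324783
W = 49.7 * 1.35 / 0.35 * 8.314 * 322.15 / 44 * 0.324783 = 3790

3790 kW


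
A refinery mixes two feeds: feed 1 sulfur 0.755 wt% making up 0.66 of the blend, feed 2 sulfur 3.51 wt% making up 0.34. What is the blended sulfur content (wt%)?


Linear sulfur blending: S_blend = x1*S1 + x2*S2
Contribution 1: 0.66 * 0.755 = 0.4983 wt%
Contribution 2: 0.34 * 3.51 = 1.1934 wt%
S_blend = 0.4983 + 1.1934 = 1.6917

1.6917 wt%


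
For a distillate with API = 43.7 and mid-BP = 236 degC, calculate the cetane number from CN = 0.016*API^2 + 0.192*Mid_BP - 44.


CN = 0.016 * 43.7^2 + 0.192 * 236 - 44
CN = 30.55504 + 45.312 - 44 = 31.86704

31.86704


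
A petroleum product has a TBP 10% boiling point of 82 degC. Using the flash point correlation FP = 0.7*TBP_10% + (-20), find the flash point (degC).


FP = 0.7 * 82 + (-20) = 37.4

37.4 degC


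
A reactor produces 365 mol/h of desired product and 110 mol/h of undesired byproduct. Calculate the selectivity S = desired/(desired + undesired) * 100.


Selectivity = desired / (desired + undesired) * 100
Total products = 365 + 110 = 475 mol/h
S = 365 / 475 * 100
= 0.7684 * 100
= 76.84 %

76.84 %


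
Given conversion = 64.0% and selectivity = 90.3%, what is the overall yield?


Overall yield = conversion (%) * selectivity (%) / 100
Conversion = 64.0%, Selectivity = 90.3%
Y = 64.0 * 90.3 / 100
= 57.792 %

57.792 %


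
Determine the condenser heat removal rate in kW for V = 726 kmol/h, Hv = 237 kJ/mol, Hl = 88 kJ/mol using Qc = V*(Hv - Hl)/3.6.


Qc = 726 * (237 - 88) / 3.6 = 726 * 149 / 3.6 = 30050

30050 kW


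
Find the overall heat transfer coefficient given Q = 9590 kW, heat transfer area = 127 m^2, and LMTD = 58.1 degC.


From Q = U*A*LMTD, U = Q / (A * LMTD)
U = 9590 / (127 * 58.1) = 9590 / 7378.7 = 1.300

1.300 kW/(m^2*K)


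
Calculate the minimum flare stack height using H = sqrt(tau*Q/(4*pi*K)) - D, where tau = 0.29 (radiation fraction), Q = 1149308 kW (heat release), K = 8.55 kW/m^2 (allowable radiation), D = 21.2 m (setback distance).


tau*Q/(4*pi*K) = 0.29 * 1149308 / (4 * pi * 8.55) = 3102.12
sqrt(3102.12) = 55.6967
H = 55.6967 - 21.2 = 34.50

34.50 m


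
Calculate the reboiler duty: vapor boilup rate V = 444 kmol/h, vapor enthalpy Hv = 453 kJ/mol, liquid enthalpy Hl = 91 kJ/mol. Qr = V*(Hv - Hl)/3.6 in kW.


Qr = 444 * (453 - 91) / 3.6 = 444 * 362 / 3.6 = 44650

44650 kW


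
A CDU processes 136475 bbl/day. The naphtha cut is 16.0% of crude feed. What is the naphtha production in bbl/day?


Crude throughput = 136475 bbl/day
Fraction yield = 16.0%
yield = throughput * fraction / 100
yield = 136475 * 16.0 / 100 = 21836

21836 bbl/day


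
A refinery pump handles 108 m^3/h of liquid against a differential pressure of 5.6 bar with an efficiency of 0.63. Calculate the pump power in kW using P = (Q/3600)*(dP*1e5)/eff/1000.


Q = 108 / 3600 = 0.03 m^3/s
P = 0.03 * (5.6 * 1e5) / 0.63 / 1000 = 26.67

26.67 kW


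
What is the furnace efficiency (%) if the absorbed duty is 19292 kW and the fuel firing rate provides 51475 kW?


Furnace efficiency = Q_absorbed / Q_fuel * 100
= 19292 / 51475 * 100 = 37.48

37.48 %


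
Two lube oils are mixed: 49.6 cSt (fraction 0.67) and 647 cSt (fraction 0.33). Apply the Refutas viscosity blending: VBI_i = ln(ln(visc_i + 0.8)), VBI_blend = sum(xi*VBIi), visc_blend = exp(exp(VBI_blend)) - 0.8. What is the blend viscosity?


Refutas method: VBN_i = 14.534*ln(ln(visc_i + 0.8)) + 10.975, blended linearly by mass fraction; since VBN is linear in VBI_i = ln(ln(visc_i + 0.8)) and the fractions sum to 1, blend VBI directly: visc = exp(exp(VBI_blend)) - 0.8
VBI_1 = ln(ln(49.6 + 0.8)) = 1.36609
VBI_2 = ln(ln(647 + 0.8)) = 1.86773
VBI_blend = 0.67 * 1.36609 + 0.33 * 1.86773 = 1.53163
visc_blend = exp(exp(1.53163)) - 0.8 = 101.3

101.3 cSt


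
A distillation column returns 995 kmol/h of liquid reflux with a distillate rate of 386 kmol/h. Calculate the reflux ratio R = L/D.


Reflux ratio definition: R = L / D (liquid returned / distillate withdrawn)
L = 995 kmol/h, D = 386 kmol/h
R = 995 / 386 = 2.578

2.578


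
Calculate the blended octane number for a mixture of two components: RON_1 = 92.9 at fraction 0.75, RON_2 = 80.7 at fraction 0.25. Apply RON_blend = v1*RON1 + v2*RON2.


Linear blending: RON_blend = sum(vi * RONi)
Contribution 1: 0.75 * 92.9 = 69.675
Contribution 2: 0.25 * 80.7 = 20.175
RON_blend = 69.675 + 20.175 = 89.85

89.85


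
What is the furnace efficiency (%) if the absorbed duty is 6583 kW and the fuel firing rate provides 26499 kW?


Furnace efficiency = Q_absorbed / Q_fuel * 100
= 6583 / 26499 * 100 = 24.84

24.84 %


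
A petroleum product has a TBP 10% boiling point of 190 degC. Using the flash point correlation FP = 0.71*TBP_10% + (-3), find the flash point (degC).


FP = 0.71 * 190 + (-3) = 131.9

131.9 degC


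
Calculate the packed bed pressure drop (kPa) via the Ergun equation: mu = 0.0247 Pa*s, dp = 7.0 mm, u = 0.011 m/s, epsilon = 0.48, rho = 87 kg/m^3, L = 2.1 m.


dp = 7.0 mm = 0.007 m
Viscous term = 150*0.0247*0.011*(1-0.48)^2 / (0.007^2*0.48^3) = 2033.61
Inertial term = 1.75*87*0.011^2*(1-0.48) / (0.007*0.48^3) = 12.3744
dP/L = 2033.61 + 12.3744 = 2045.98 Pa/m
dP = 2045.98 * 2.1 / 1000 = 4.297 kPa

4.297 kPa


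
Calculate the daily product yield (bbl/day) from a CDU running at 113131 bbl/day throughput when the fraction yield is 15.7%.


Crude throughput = 113131 bbl/day
Fraction yield = 15.7%
yield = throughput * fraction / 100
yield = 113131 * 15.7 / 100 = 17761.567

17761.567 bbl/day


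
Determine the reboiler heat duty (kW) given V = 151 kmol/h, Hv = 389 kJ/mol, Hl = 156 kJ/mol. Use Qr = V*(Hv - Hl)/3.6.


Qr = 151 * (389 - 156) / 3.6 = 151 * 233 / 3.6 = 9773

9773 kW


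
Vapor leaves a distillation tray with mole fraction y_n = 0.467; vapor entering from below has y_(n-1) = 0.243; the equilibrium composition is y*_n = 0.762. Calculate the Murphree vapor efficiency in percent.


Murphree vapor efficiency: EMV = (y_n - y_(n-1)) / (y*_n - y_(n-1)) * 100
EMV = (0.467 - 0.243) / (0.762 - 0.243) * 100 = 0.224 / 0.519 * 100 = 43.16

43.16 %


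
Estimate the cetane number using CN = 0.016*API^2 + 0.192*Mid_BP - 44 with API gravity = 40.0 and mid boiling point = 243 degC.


CN = 0.016 * 40.0^2 + 0.192 * 243 - 44
CN = 25.6 + 46.656 - 44 = 28.256

28.256


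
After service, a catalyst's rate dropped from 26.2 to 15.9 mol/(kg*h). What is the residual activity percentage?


Activity (%) = (rate_used / rate_fresh) * 100
rate_used = 15.9, rate_fresh = 26.2
= (15.9 / 26.2) * 100
= 0.6069 * 100 = 60.69

60.69 %


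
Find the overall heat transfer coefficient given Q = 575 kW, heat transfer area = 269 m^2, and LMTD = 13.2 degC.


From Q = U*A*LMTD, U = Q / (A * LMTD)
U = 575 / (269 * 13.2) = 575 / 3550.8 = 0.1619

0.1619 kW/(m^2*K)


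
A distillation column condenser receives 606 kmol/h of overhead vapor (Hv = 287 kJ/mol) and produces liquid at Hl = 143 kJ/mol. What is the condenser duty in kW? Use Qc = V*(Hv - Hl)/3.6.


Qc = 606 * (287 - 143) / 3.6 = 606 * 144 / 3.6 = 24240

24240 kW


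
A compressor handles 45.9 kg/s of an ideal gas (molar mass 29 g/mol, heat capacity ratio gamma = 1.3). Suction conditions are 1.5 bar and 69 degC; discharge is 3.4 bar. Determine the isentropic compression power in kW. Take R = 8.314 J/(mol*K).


Isentropic work: W = m*(gamma/(gamma-1))*(R*T1/MW)*((P2/P1)^((gamma-1)/gamma) - 1)
T1 = 69 + 273.15 = 342.15 K
Pressure ratio = 3.4 / 1.5 = 2.26667
Exponent = (1.3 - 1)/1.3 = 0.230769
(P2/P1)^exp - 1 = 2.26667^0.230769 - 1 = 0.207849
W = 45.9 * 1.3 / 0.3 * 8.314 * 342.15 / 29 * 0.207849 = 4055

4055 kW


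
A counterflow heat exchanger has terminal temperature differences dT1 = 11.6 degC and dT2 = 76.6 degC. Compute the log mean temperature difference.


LMTD = (dT1 - dT2) / ln(dT1/dT2)
= (11.6 - 76.6) / ln(11.6 / 76.6) = -65 / -1.88759 = 34.44

34.44 degC


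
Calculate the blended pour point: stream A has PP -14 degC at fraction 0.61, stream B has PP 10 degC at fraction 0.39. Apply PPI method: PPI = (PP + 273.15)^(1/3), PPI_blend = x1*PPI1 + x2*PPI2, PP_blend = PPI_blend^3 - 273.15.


PPI_1 = (-14 + 273.15)^(1/3) = 6.375541
PPI_2 = (10 + 273.15)^(1/3) = 6.566574
PPI_blend = 0.61 * 6.375541 + 0.39 * 6.566574 = 6.450044
PP_blend = 6.450044^3 - 273.15 = 268.3416 - 273.15 = -4.81

-4.81 degC


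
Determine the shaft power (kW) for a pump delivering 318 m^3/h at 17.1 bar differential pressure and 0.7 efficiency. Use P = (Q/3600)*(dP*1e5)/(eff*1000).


Q = 318 / 3600 = 0.0883333 m^3/s
P = 0.0883333 * (17.1 * 1e5) / 0.7 / 1000 = 215.8

215.8 kW


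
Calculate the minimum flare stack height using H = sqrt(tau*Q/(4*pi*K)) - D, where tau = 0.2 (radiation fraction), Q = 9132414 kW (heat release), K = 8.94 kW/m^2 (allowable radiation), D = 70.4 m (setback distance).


tau*Q/(4*pi*K) = 0.2 * 9132414 / (4 * pi * 8.94) = 16258
sqrt(16258) = 127.507
H = 127.507 - 70.4 = 57.11

57.11 m


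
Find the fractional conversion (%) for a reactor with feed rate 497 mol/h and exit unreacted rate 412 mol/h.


X = (F_in - F_out) / F_in * 100
Moles reacted = 497 - 412 = 85
X = 85 / 497 * 100
= 0.1710 * 100
= 17.10 %

17.10 %


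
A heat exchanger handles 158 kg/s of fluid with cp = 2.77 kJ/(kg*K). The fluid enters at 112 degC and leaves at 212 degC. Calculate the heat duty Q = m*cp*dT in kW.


Q = m_dot * cp * delta_T
delta_T = 212 - 112 = 100 K
Q = 158 * 2.77 * 100
= 437.66 * 100
= 43766 kW

43766 kW


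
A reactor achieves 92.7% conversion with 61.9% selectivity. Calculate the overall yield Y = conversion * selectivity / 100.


Overall yield = conversion (%) * selectivity (%) / 100
Conversion = 92.7%, Selectivity = 61.9%
Y = 92.7 * 61.9 / 100
= 57.3813 %

57.3813 %


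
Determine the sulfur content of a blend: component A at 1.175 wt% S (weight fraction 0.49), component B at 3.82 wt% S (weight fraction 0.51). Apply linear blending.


Linear sulfur blending: S_blend = x1*S1 + x2*S2
Contribution 1: 0.49 * 1.175 = 0.57575 wt%
Contribution 2: 0.51 * 3.82 = 1.9482 wt%
S_blend = 0.57575 + 1.9482 = 2.52395

2.52395 wt%


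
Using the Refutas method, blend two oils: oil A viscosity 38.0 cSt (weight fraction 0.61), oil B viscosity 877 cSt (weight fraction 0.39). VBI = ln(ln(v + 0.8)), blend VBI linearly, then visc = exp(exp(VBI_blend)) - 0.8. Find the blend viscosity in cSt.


Refutas method: VBN_i = 14.534*ln(ln(visc_i + 0.8)) + 10.975, blended linearly by mass fraction; since VBN is linear in VBI_i = ln(ln(visc_i + 0.8)) and the fractions sum to 1, blend VBI directly: visc = exp(exp(VBI_blend)) - 0.8
VBI_1 = ln(ln(38.0 + 0.8)) = 1.29703
VBI_2 = ln(ln(877 + 0.8)) = 1.9136
VBI_blend = 0.61 * 1.29703 + 0.39 * 1.9136 = 1.53749
visc_blend = exp(exp(1.53749)) - 0.8 = 104.1

104.1 cSt


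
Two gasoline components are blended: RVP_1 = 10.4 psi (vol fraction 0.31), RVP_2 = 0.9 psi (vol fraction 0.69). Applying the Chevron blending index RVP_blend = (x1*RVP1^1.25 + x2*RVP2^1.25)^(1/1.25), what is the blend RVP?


Chevron index: RVP_blend = (sum xi*RVPi^1.25)^(1/1.25)
RVP^1.25 terms: 0.31 * 10.4^1.25 + 0.69 * 0.9^1.25 = 6.39452
RVP_blend = 6.39452^(1/1.25) = 4.412

4.412 psi


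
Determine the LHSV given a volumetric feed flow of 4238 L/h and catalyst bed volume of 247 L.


LHSV = volumetric feed rate / catalyst volume
= 4238 L/h / 247 L
= 17.16 h^-1

17.16 h^-1


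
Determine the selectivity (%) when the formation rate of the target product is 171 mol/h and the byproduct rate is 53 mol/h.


Selectivity = desired / (desired + undesired) * 100
Total products = 171 + 53 = 224 mol/h
S = 171 / 224 * 100
= 0.7634 * 100
= 76.34 %

76.34 %
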